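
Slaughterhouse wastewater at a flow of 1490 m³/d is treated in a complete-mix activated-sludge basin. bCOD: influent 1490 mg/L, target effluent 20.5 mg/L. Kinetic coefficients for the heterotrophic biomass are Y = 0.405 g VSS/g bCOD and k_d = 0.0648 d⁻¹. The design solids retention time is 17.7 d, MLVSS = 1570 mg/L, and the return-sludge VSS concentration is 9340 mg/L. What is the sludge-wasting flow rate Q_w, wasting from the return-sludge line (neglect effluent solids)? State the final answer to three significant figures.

Q_w ≈ 44.2 m³/d

Rearranging the biomass balance for a CMAS with decay, V = Y·Q·ΔS·θ_c / [X·(1+k_d θ_c)] = 0.405 × 1490 × (1490 − 20.5) × 17.7 / [1570 × (1 + 0.0648 × 17.7)] = 1.57×10^7 / 3371 = 4657 m³.
Wasting from the return line (neglecting effluent solids): Q_w = V·X / (θ_c·X_r) = 4657 × 1570 / (17.7 × 9340) = 44.22 m³/d.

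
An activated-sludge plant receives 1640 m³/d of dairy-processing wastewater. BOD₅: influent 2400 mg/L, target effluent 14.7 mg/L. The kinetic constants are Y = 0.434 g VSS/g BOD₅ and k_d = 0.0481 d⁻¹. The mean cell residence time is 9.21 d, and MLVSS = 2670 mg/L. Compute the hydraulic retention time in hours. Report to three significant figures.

Steady-state biomass mass balance: V·X·(1 + k_d·θ_c) = Y·Q·(S₀ − S)·θ_c, so V = 0.434 × 1640 × (2400 − 14.7) × 9.21 / [2670 × (1 + 0.0481 × 9.21)] = 1.56×10^7 / 3853 = 4058 m³.
Hydraulic retention time τ = V/Q = 4058 / 1640 = 2.475 d = 59.39 h.

τ ≈ 59.4 h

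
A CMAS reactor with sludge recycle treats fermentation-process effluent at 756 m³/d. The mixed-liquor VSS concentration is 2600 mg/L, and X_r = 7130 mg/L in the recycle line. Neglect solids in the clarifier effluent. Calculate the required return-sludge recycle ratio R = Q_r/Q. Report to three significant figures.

R ≈ 0.574

Solids balance on the clarifier gives (1+R)X = R·X_r, so R = X/(X_r − X) = 2600 / (7130 − 2600) = 0.5740.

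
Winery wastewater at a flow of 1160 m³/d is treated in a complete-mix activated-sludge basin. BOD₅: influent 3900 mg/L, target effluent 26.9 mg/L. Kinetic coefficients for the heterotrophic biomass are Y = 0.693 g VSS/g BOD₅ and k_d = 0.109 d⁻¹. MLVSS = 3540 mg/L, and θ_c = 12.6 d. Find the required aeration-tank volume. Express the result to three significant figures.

From the SRT design equation V = Y Q (S₀−S) θ_c / [X (1 + k_d θ_c)] = 0.693 × 1160 × (3900 − 26.9) × 12.6 / [3540 × (1 + 0.109 × 12.6)] = 3.92×10^7 / 8402 = 4669 m³.

V ≈ 4670 m³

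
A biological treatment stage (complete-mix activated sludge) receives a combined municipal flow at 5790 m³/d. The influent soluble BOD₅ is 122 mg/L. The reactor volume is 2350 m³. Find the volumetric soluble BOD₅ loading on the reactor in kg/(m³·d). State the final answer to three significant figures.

Applied soluble BOD₅ load per unit volume = Q·S₀/V = (5790 × 122/1000)/2350 = 0.3006 kg soluble BOD₅·m⁻³·d⁻¹.

L_v ≈ 0.301 kg soluble BOD₅/(m³·d)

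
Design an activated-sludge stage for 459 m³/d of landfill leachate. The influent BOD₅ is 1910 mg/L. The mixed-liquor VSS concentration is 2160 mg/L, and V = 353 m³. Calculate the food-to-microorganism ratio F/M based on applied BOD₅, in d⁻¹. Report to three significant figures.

Food-to-microorganism ratio F/M = Q S₀ / (V X) = 459 × 1910 / (353.0 × 2160) = 1.150 d⁻¹.

F/M ≈ 1.15 d⁻¹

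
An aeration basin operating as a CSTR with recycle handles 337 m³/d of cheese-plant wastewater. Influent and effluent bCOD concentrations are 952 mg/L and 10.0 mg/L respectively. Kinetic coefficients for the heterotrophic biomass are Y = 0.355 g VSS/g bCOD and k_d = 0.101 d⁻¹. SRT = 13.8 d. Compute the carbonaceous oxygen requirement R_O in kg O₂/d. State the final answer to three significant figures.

Y_obs = Y / (1 + k_d θ_c) = 0.355 / (1 + 0.101 × 13.8) = 0.355 / 2.394 = 0.1483.
ΔS = 952 − 10.0 = 942.0 mg/L, so the substrate removal rate is 337 × 942.0/1000 = 317.5 kg bCOD/d.
Net sludge production P_X = 0.1483 × 317.5 = 47.08 kg VSS/d.
R_O = Q·(S₀ − S) − 1.42·P_X = 317.5 − 1.42 × 47.08 = 250.6 kg O₂/d.

R_O ≈ 251 kg O₂/d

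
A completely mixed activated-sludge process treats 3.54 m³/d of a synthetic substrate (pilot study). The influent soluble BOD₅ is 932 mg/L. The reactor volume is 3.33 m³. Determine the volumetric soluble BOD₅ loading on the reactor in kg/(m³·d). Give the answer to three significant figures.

L_v ≈ 0.991 kg soluble BOD₅/(m³·d)

Volumetric loading L_v = Q·S₀ / V = 3.54 × 932 g/m³ / 3.330 m³ = 990.8 g/(m³·d) = 0.9908 kg soluble BOD₅/(m³·d).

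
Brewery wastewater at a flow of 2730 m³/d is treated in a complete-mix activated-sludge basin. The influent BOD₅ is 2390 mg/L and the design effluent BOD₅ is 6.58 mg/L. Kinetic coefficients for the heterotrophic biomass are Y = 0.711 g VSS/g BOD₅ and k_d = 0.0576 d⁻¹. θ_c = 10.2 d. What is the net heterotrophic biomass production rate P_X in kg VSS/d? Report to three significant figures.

Correct the yield for decay: Y_obs = Y/(1 + k_d θ_c) = 0.711 / (1 + 0.0576 × 10.2) = 0.711 / 1.588 = 0.4479.
ΔS = 2390 − 6.58 = 2383 mg/L, so the substrate removal rate is 2730 × 2383/1000 = 6507 kg BOD₅/d.
So the net sludge growth is P_X = 0.4479 × 6507 = 2914 kg VSS/d.

P_X ≈ 2910 kg VSS/d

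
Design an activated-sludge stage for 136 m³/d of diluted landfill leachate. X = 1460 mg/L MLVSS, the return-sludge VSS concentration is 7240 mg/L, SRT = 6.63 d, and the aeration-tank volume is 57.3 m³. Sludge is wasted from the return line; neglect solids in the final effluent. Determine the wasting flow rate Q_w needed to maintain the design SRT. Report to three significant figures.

Q_w = (V·X)/(θ_c X_r) = 57.30 × 1460 / (6.63 × 7240) = 1.743 m³/d.

Q_w ≈ 1.74 m³/d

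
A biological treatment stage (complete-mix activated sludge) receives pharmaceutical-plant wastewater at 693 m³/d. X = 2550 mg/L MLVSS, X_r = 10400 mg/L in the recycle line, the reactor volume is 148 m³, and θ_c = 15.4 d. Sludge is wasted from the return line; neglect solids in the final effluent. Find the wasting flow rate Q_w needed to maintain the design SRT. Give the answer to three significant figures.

θ_c = V·X/(Q_w·X_r) when wasting from the recycle, so Q_w = V·X/(θ_c·X_r) = 148.0 × 2550 / (15.4 × 10400) = 2.356 m³/d.

Q_w ≈ 2.36 m³/d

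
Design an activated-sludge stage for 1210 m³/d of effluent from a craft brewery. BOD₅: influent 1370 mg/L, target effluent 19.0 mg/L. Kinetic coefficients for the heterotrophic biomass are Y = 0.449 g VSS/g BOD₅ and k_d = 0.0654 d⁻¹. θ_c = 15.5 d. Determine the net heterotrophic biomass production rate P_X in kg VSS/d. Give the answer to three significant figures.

P_X ≈ 364 kg VSS/d

Correct the yield for decay: Y_obs = Y/(1 + k_d θ_c) = 0.449 / (1 + 0.0654 × 15.5) = 0.449 / 2.014 = 0.2230.
Substrate removed = Q·(S₀ − S) = 1210 m³/d × (1370 − 19.0) g/m³ = 1.63×10^6 g/d = 1635 kg/d.
So the net sludge growth is P_X = 0.2230 × 1635 = 364.5 kg VSS/d.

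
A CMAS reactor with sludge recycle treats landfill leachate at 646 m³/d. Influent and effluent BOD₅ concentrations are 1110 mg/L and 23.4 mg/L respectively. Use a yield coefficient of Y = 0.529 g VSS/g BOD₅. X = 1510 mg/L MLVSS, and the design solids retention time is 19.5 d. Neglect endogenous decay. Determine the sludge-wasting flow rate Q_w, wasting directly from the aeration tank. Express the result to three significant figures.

Biomass mass balance (decay neglected): V·X = Y·Q·(S₀ − S)·θ_c, so V = 0.529 × 646 × (1110 − 23.4) × 19.5 / 1510 = 4795 m³.
Wasting from the aeration tank: Q_w = V / θ_c = 4795 / 19.5 = 245.9 m³/d.

Q_w ≈ 246 m³/d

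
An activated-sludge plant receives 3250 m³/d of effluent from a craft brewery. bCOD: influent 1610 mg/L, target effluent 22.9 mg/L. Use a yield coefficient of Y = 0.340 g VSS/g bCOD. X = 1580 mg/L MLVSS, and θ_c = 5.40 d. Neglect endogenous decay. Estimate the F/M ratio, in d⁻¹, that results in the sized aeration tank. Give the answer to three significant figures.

Biomass mass balance (decay neglected): V·X = Y·Q·(S₀ − S)·θ_c, so V = 0.340 × 3250 × (1610 − 22.9) × 5.40 / 1580 = 5994 m³.
F/M = applied load / biomass = Q·S₀/(V·X) = 3250 × 1610 / (5994 × 1580) = 0.5525 d⁻¹.

F/M ≈ 0.553 d⁻¹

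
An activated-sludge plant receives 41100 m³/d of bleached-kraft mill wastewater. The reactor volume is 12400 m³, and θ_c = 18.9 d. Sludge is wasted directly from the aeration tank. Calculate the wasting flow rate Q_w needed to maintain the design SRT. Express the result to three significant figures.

Q_w ≈ 656 m³/d

Wasting from the aeration tank: Q_w = V / θ_c = 12400 / 18.9 = 656.1 m³/d.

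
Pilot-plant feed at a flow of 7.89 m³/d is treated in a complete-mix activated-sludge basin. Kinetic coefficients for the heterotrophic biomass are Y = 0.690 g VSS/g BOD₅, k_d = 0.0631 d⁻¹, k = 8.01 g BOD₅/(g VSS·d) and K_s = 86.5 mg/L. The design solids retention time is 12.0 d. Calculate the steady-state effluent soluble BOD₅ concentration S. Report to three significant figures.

S ≈ 2.35 mg/L

For a completely mixed reactor with recycle the Lawrence–McCarty relation gives S = K_s·(1 + k_d·θ_c) / [θ_c·(Y·k − k_d) − 1] = 86.5 × (1 + 0.0631 × 12.0) / [12.0 × (0.690 × 8.01 − 0.0631) − 1] = 152.0 / 64.57 = 2.354 mg/L.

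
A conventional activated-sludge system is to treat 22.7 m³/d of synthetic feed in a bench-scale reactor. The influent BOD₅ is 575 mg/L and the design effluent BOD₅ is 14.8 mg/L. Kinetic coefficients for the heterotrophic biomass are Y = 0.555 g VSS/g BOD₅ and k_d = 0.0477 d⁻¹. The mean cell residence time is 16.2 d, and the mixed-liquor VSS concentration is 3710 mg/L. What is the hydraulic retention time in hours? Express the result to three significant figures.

τ ≈ 18.4 h

From the SRT design equation V = Y Q (S₀−S) θ_c / [X (1 + k_d θ_c)] = 0.555 × 22.7 × (575 − 14.8) × 16.2 / [3710 × (1 + 0.0477 × 16.2)] = 1.14×10^5 / 6577 = 17.38 m³.
Hydraulic retention time τ = V/Q = 17.38 / 22.7 = 0.7658 d = 18.38 h.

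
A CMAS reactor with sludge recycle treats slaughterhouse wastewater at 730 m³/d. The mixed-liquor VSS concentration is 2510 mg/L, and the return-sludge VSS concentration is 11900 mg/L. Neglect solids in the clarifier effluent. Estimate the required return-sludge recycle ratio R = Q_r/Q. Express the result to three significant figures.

R ≈ 0.267

R = Q_r/Q = X/(X_r − X) = 2510 / (11900 − 2510) = 0.2673.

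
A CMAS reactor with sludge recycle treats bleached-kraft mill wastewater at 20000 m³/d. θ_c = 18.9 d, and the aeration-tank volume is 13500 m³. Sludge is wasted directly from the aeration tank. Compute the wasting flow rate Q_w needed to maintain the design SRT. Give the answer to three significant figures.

Q_w ≈ 714 m³/d

Wasting from the aeration tank: Q_w = V / θ_c = 13500 / 18.9 = 714.3 m³/d.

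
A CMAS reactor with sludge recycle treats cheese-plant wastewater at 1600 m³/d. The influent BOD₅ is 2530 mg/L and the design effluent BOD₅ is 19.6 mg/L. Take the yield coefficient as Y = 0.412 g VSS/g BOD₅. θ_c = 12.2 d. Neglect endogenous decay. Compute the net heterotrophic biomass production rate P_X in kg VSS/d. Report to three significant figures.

No decay correction is needed, so Y_obs = Y = 0.412.
Q·(S₀ − S) = 1600 × (2530 − 19.6) × 10⁻³ = 4017 kg/d removed.
Net biomass production P_X = Y_obs × Q·(S₀ − S) = 0.4120 × 4017 = 1655 kg VSS/d.

P_X ≈ 1650 kg VSS/d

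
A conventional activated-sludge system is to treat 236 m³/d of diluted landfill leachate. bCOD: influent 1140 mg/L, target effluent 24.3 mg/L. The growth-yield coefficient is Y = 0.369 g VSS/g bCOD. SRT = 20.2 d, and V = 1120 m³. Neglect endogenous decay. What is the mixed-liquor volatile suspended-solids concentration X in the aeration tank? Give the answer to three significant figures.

X ≈ 1750 mg/L

X = Y·Q·ΔS·θ_c / V = 0.369 × 236 × (1140 − 24.3) × 20.2 / 1120 = 1752 mg/L.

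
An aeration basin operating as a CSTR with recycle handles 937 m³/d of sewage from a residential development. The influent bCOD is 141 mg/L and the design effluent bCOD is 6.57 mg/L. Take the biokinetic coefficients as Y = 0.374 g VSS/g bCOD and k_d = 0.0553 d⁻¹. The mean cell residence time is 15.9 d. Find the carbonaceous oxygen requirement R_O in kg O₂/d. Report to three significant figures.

Correct the yield for decay: Y_obs = Y/(1 + k_d θ_c) = 0.374 / (1 + 0.0553 × 15.9) = 0.374 / 1.879 = 0.1990.
Substrate removed = Q·(S₀ − S) = 937 m³/d × (141 − 6.57) g/m³ = 1.26×10^5 g/d = 126.0 kg/d.
Net sludge production P_X = 0.1990 × 126.0 = 25.07 kg VSS/d.
Carbonaceous O₂ demand = substrate oxidised − cell-mass equivalent = 126.0 − 1.42 × 25.07 = 90.36 kg O₂/d.

R_O ≈ 90.4 kg O₂/d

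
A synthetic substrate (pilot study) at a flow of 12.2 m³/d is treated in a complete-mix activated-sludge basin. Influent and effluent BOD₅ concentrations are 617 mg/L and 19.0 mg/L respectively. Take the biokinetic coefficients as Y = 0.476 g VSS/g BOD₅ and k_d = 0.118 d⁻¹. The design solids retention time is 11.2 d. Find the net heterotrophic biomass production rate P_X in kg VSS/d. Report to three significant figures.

Observed yield with endogenous decay: Y_obs = Y / (1 + k_d·θ_c) = 0.476 / (1 + 0.118 × 11.2) = 0.476 / 2.322 = 0.2050 g VSS/g BOD₅.
Mass of BOD₅ removed per day: Q(S₀ − S) = 12.2 × 598.0 g/m³ = 7.296 kg/d.
So the net sludge growth is P_X = 0.2050 × 7.296 = 1.496 kg VSS/d.

P_X ≈ 1.50 kg VSS/d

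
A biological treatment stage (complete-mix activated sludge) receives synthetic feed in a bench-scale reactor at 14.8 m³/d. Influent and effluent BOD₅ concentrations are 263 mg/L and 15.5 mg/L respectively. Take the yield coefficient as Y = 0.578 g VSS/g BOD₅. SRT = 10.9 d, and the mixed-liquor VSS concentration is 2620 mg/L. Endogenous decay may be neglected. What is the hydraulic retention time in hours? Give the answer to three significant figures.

τ ≈ 14.3 h

V·X = Y·Q·ΔS·θ_c gives V = 0.578 × 14.8 × (263 − 15.5) × 10.9 / 2620 = 8.808 m³.
Hydraulic retention time τ = V/Q = 8.808 / 14.8 = 0.5952 d = 14.28 h.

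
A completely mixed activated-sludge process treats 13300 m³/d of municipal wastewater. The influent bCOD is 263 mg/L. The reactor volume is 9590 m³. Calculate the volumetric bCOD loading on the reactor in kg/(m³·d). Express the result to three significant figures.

L_v ≈ 0.365 kg bCOD/(m³·d)

Volumetric loading L_v = Q·S₀ / V = 13300 × 263 g/m³ / 9590 m³ = 364.7 g/(m³·d) = 0.3647 kg bCOD/(m³·d).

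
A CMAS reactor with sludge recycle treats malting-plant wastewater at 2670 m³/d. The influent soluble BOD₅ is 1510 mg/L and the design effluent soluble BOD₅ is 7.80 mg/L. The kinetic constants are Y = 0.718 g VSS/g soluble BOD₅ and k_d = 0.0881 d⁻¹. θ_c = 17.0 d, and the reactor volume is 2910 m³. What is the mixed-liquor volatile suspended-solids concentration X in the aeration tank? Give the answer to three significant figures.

From V·X·(1 + k_d·θ_c) = Y·Q·(S₀ − S)·θ_c: X = 0.718 × 2670 × (1510 − 7.80) × 17.0 / [2910 × (1 + 0.0881 × 17.0)] = 6736 mg/L.

X ≈ 6740 mg/L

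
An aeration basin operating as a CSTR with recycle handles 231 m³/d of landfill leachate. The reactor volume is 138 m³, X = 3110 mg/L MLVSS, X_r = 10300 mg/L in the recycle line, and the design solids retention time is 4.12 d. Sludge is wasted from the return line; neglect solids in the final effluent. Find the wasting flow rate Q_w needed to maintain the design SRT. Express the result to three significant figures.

Q_w = (V·X)/(θ_c X_r) = 138.0 × 3110 / (4.12 × 10300) = 10.11 m³/d.

Q_w ≈ 10.1 m³/d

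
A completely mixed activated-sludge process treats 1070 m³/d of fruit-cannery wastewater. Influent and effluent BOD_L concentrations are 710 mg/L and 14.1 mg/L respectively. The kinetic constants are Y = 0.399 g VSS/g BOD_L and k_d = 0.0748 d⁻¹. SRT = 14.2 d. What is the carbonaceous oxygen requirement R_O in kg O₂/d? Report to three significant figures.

R_O ≈ 540 kg O₂/d

The observed yield is Y_obs = Y/(1 + k_d·θ_c) = 0.399 / (1 + 0.0748 × 14.2) = 0.399 / 2.062 = 0.1935 g VSS per g BOD_L removed.
Mass of BOD_L removed per day: Q(S₀ − S) = 1070 × 695.9 g/m³ = 744.6 kg/d.
Net sludge production P_X = 0.1935 × 744.6 = 144.1 kg VSS/d.
R_O = Q·ΔS − 1.42 P_X = 744.6 − 204.6 = 540.0 kg O₂/d.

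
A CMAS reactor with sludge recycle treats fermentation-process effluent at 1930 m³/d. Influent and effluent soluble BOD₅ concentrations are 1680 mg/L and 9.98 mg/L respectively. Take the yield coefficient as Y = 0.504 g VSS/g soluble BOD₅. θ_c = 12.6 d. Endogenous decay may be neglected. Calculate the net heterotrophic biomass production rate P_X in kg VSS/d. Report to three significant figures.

Since k_d ≈ 0, Y_obs = Y = 0.504 g VSS/g soluble BOD₅.
ΔS = 1680 − 9.98 = 1670 mg/L, so the substrate removal rate is 1930 × 1670/1000 = 3223 kg soluble BOD₅/d.
So the net sludge growth is P_X = 0.5040 × 3223 = 1624 kg VSS/d.

P_X ≈ 1620 kg VSS/d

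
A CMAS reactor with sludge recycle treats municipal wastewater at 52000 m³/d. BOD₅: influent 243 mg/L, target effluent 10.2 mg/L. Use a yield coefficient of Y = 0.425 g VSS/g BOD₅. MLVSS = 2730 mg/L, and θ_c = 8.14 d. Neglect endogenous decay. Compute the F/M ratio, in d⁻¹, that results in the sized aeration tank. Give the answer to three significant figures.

F/M ≈ 0.302 d⁻¹

With k_d = 0 the design equation reduces to V = Y Q (S₀−S) θ_c / X = 0.425 × 52000 × (243 − 10.2) × 8.14 / 2730 = 15340 m³.
Food-to-microorganism ratio F/M = Q S₀ / (V X) = 52000 × 243 / (15340 × 2730) = 0.3017 d⁻¹.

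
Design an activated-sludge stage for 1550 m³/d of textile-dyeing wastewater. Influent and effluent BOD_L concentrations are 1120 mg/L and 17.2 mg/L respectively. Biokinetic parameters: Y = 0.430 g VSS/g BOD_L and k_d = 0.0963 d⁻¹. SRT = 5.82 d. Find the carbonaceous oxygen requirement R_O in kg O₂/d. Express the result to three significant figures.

Observed yield with endogenous decay: Y_obs = Y / (1 + k_d·θ_c) = 0.430 / (1 + 0.0963 × 5.82) = 0.430 / 1.560 = 0.2756 g VSS/g BOD_L.
Substrate removed = Q·(S₀ − S) = 1550 m³/d × (1120 − 17.2) g/m³ = 1.71×10^6 g/d = 1709 kg/d.
Biomass synthesised: P_X = Y_obs × 1709 = 471.0 kg VSS/d.
R_O = Q·(S₀ − S) − 1.42·P_X = 1709 − 1.42 × 471.0 = 1040 kg O₂/d.

R_O ≈ 1040 kg O₂/d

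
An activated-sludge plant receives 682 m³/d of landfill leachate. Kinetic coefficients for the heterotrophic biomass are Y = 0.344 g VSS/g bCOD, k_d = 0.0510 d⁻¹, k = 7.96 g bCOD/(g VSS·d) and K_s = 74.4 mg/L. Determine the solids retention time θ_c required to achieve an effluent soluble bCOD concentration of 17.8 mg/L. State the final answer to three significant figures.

θ_c ≈ 2.09 d

Specific growth rate at S = 17.8 mg/L: μ = YkS/(K_s+S) = 0.344·7.96·17.8/(74.4+17.8) = 0.5286 d⁻¹.
1/θ_c = 0.5286 − 0.0510 = 0.4776 d⁻¹, so θ_c = 2.094 d.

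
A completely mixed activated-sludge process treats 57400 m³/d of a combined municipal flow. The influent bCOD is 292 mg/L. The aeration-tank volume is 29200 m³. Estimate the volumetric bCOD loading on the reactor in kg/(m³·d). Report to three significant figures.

Volumetric loading L_v = Q·S₀ / V = 57400 × 292 g/m³ / 29200 m³ = 574.0 g/(m³·d) = 0.5740 kg bCOD/(m³·d).

L_v ≈ 0.574 kg bCOD/(m³·d)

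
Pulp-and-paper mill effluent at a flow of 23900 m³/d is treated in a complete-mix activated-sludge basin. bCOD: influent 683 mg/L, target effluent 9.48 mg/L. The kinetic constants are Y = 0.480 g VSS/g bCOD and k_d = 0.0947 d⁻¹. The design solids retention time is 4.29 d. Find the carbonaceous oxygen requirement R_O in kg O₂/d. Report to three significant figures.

The observed yield is Y_obs = Y/(1 + k_d·θ_c) = 0.480 / (1 + 0.0947 × 4.29) = 0.480 / 1.406 = 0.3413 g VSS per g bCOD removed.
Mass of bCOD removed per day: Q(S₀ − S) = 23900 × 673.5 g/m³ = 16097 kg/d.
Net sludge production P_X = 0.3413 × 16097 = 5494 kg VSS/d.
Carbonaceous O₂ demand = substrate oxidised − cell-mass equivalent = 16097 − 1.42 × 5494 = 8295 kg O₂/d.

R_O ≈ 8300 kg O₂/d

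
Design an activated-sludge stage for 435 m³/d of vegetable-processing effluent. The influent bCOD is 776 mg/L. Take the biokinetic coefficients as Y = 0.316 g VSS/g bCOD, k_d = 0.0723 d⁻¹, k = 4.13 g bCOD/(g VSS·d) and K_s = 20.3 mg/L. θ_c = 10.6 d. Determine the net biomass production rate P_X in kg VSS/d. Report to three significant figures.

P_X ≈ 60.2 kg VSS/d

For a completely mixed reactor with recycle the Lawrence–McCarty relation gives S = K_s·(1 + k_d·θ_c) / [θ_c·(Y·k − k_d) − 1] = 20.3 × (1 + 0.0723 × 10.6) / [10.6 × (0.316 × 4.13 − 0.0723) − 1] = 35.86 / 12.07 = 2.971 mg/L.
Observed yield with endogenous decay: Y_obs = Y / (1 + k_d·θ_c) = 0.316 / (1 + 0.0723 × 10.6) = 0.316 / 1.766 = 0.1789 g VSS/g bCOD.
Q·(S₀ − S) = 435 × (776 − 2.97) × 10⁻³ = 336.3 kg/d removed.
P_X = Y_obs · Q(S₀ − S) = 0.1789 × 336.3 = 60.16 kg VSS/d.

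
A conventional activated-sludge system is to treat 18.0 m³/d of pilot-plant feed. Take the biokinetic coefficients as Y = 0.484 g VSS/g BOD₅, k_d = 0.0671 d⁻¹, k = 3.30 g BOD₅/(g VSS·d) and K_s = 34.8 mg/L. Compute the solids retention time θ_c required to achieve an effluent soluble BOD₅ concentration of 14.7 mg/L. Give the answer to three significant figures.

Specific growth rate at S = 14.7 mg/L: μ = YkS/(K_s+S) = 0.484·3.30·14.7/(34.8+14.7) = 0.4743 d⁻¹.
1/θ_c = 0.4743 − 0.0671 = 0.4072 d⁻¹, so θ_c = 2.456 d.

θ_c ≈ 2.46 d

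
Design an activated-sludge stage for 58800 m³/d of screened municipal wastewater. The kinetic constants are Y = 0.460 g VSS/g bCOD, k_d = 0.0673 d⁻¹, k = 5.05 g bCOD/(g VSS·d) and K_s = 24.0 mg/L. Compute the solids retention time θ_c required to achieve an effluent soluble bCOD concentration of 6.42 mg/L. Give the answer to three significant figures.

Specific growth rate at S = 6.42 mg/L: μ = YkS/(K_s+S) = 0.460·5.05·6.42/(24.0+6.42) = 0.4903 d⁻¹.
1/θ_c = 0.4903 − 0.0673 = 0.4230 d⁻¹, so θ_c = 2.364 d.

θ_c ≈ 2.36 d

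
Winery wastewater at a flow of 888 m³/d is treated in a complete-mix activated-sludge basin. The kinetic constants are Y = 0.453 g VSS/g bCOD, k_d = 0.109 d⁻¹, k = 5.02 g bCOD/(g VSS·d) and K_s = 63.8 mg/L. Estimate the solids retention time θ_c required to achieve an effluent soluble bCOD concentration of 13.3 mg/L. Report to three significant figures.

At the target effluent, Y k S/(K_s+S) = 0.453×5.02×13.3/77.10 = 0.3923 d⁻¹.
θ_c = 1/(μ − k_d) = 1/(0.3923 − 0.109) = 1/0.2833 = 3.530 d.

θ_c ≈ 3.53 d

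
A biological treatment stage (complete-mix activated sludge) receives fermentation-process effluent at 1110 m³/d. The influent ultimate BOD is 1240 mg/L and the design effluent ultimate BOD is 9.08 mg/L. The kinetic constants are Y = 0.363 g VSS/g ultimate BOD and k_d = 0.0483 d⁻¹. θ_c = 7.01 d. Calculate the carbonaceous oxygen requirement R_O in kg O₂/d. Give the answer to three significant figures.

The observed yield is Y_obs = Y/(1 + k_d·θ_c) = 0.363 / (1 + 0.0483 × 7.01) = 0.363 / 1.339 = 0.2712 g VSS per g ultimate BOD removed.
Q·(S₀ − S) = 1110 × (1240 − 9.08) × 10⁻³ = 1366 kg/d removed.
P_X = Y_obs·Q·(S₀ − S) = 0.2712 × 1366 = 370.5 kg VSS/d.
Carbonaceous O₂ demand = substrate oxidised − cell-mass equivalent = 1366 − 1.42 × 370.5 = 840.2 kg O₂/d.

R_O ≈ 840 kg O₂/d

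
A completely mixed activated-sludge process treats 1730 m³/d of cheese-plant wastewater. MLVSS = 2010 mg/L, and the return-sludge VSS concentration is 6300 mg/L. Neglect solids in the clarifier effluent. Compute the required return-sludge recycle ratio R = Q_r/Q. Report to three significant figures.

R = Q_r/Q = X/(X_r − X) = 2010 / (6300 − 2010) = 0.4685.

R ≈ 0.469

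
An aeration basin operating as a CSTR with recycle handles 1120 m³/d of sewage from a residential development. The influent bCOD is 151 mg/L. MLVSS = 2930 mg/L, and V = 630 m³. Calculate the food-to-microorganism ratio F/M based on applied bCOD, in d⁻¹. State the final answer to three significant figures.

F/M = applied load / biomass = Q·S₀/(V·X) = 1120 × 151 / (630.0 × 2930) = 0.09162 d⁻¹.

F/M ≈ 0.0916 d⁻¹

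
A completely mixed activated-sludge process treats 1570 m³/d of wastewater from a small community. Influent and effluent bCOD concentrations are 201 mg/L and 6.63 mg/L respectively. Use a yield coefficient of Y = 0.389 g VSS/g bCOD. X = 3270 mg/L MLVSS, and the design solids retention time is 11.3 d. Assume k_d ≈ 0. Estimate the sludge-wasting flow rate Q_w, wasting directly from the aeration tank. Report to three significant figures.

V·X = Y·Q·ΔS·θ_c gives V = 0.389 × 1570 × (201 − 6.63) × 11.3 / 3270 = 410.2 m³.
Wasting from the aeration tank: Q_w = V / θ_c = 410.2 / 11.3 = 36.30 m³/d.

Q_w ≈ 36.3 m³/d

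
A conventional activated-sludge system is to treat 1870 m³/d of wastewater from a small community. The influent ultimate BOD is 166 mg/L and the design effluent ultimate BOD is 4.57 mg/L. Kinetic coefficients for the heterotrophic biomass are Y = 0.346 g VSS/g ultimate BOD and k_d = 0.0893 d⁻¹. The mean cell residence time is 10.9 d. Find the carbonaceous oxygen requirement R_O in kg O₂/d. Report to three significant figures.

Correct the yield for decay: Y_obs = Y/(1 + k_d θ_c) = 0.346 / (1 + 0.0893 × 10.9) = 0.346 / 1.973 = 0.1753.
Q·(S₀ − S) = 1870 × (166 − 4.57) × 10⁻³ = 301.9 kg/d removed.
Biomass synthesised: P_X = Y_obs × 301.9 = 52.93 kg VSS/d.
R_O = Q·(S₀ − S) − 1.42·P_X = 301.9 − 1.42 × 52.93 = 226.7 kg O₂/d.

R_O ≈ 227 kg O₂/d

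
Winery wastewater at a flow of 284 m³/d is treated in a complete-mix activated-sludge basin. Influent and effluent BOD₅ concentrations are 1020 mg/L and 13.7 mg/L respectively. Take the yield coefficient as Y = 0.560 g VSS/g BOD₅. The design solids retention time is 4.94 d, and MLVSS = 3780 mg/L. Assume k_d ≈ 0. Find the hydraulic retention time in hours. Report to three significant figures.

τ ≈ 17.7 h

Biomass mass balance (decay neglected): V·X = Y·Q·(S₀ − S)·θ_c, so V = 0.560 × 284 × (1020 − 13.7) × 4.94 / 3780 = 209.2 m³.
HRT = V/Q = 209.2 m³ / 284 m³·d⁻¹ = 0.7365 d × 24 = 17.68 h.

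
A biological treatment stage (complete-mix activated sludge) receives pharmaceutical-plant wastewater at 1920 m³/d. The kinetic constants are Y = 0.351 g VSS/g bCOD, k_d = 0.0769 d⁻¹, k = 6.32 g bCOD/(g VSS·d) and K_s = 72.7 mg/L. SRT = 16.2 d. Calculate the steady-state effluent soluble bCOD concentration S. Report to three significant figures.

S ≈ 4.85 mg/L

Effluent substrate depends only on kinetics and SRT: S = K_s(1 + k_d θ_c) / [θ_c(Yk − k_d) − 1] = 72.7 × (1 + 0.0769 × 16.2) / [16.2 × (0.351 × 6.32 − 0.0769) − 1] = 163.3 / 33.69 = 4.846 mg/L.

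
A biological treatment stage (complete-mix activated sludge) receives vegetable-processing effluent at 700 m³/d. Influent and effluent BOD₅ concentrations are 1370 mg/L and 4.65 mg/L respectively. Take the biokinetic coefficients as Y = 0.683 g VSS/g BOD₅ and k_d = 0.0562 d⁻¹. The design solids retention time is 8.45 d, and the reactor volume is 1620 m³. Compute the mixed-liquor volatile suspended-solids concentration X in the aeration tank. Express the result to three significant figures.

X ≈ 2310 mg/L

Solving the biomass balance for X: X = Y Q (S₀−S) θ_c / [V (1+k_d θ_c)] = 0.683 × 700 × (1370 − 4.65) × 8.45 / [1620 × (1 + 0.0562 × 8.45)] = 2309 mg/L.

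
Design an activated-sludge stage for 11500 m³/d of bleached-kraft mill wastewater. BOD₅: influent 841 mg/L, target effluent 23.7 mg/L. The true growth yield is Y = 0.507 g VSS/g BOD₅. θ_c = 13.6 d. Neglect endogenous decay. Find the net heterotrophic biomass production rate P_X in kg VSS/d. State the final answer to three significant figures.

P_X ≈ 4770 kg VSS/d

With endogenous decay neglected, the observed yield equals the true yield: Y_obs = Y = 0.507 g VSS/g BOD₅.
Q·(S₀ − S) = 11500 × (841 − 23.7) × 10⁻³ = 9399 kg/d removed.
Biomass produced: P_X = Y_obs·Q·ΔS = 0.5070 × 9399 ≈ 4765 kg VSS/d.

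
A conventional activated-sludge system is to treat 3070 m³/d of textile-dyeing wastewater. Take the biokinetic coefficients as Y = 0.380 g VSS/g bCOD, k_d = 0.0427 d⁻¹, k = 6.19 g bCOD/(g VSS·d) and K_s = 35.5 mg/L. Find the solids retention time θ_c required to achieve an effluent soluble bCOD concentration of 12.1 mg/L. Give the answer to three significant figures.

From 1/θ_c = Y·k·S/(K_s + S) − k_d: Y·k·S/(K_s+S) = 0.380 × 6.19 × 12.1 / (35.5 + 12.1) = 0.5979 d⁻¹.
Then 1/θ_c = μ − k_d = 0.5979 − 0.0427 = 0.5552 d⁻¹, giving θ_c = 1.801 d.

θ_c ≈ 1.80 d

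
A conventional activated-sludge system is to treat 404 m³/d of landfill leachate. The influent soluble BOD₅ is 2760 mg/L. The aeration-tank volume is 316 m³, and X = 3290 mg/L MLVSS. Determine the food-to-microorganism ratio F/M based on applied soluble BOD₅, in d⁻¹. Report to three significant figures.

F/M = Q·S₀ / (V·X) = 404 × 2760 / (316.0 × 3290) = 1.073 g soluble BOD₅·(g VSS·d)⁻¹.

F/M ≈ 1.07 d⁻¹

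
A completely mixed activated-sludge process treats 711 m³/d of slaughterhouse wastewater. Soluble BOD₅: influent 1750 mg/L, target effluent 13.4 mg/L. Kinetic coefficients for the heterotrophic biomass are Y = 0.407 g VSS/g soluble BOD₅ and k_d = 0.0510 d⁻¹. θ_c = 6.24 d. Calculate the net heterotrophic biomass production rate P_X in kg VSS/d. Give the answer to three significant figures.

P_X ≈ 381 kg VSS/d

Correct the yield for decay: Y_obs = Y/(1 + k_d θ_c) = 0.407 / (1 + 0.0510 × 6.24) = 0.407 / 1.318 = 0.3087.
Mass of soluble BOD₅ removed per day: Q(S₀ − S) = 711 × 1737 g/m³ = 1235 kg/d.
Net biomass production P_X = Y_obs × Q·(S₀ − S) = 0.3087 × 1235 = 381.2 kg VSS/d.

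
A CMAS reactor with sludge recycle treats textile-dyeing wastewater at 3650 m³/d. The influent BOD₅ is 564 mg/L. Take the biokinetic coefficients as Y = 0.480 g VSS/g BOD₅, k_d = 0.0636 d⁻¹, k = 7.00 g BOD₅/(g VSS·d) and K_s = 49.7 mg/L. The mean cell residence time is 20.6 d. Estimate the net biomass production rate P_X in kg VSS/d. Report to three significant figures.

Effluent substrate depends only on kinetics and SRT: S = K_s(1 + k_d θ_c) / [θ_c(Yk − k_d) − 1] = 49.7 × (1 + 0.0636 × 20.6) / [20.6 × (0.480 × 7.00 − 0.0636) − 1] = 114.8 / 66.91 = 1.716 mg/L.
Correct the yield for decay: Y_obs = Y/(1 + k_d θ_c) = 0.480 / (1 + 0.0636 × 20.6) = 0.480 / 2.310 = 0.2078.
Q·(S₀ − S) = 3650 × (564 − 1.72) × 10⁻³ = 2052 kg/d removed.
P_X = Y_obs · Q(S₀ − S) = 0.2078 × 2052 = 426.4 kg VSS/d.

P_X ≈ 426 kg VSS/d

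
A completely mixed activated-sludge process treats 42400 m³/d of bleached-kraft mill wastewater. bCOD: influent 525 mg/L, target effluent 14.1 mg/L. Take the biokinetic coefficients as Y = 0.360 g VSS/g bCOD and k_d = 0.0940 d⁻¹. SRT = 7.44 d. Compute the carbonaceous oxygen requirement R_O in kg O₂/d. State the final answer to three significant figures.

R_O ≈ 15100 kg O₂/d

Correct the yield for decay: Y_obs = Y/(1 + k_d θ_c) = 0.360 / (1 + 0.0940 × 7.44) = 0.360 / 1.699 = 0.2118.
Substrate removed = Q·(S₀ − S) = 42400 m³/d × (525 − 14.1) g/m³ = 2.17×10^7 g/d = 21662 kg/d.
Net sludge production P_X = 0.2118 × 21662 = 4589 kg VSS/d.
R_O = Q·(S₀ − S) − 1.42·P_X = 21662 − 1.42 × 4589 = 15146 kg O₂/d.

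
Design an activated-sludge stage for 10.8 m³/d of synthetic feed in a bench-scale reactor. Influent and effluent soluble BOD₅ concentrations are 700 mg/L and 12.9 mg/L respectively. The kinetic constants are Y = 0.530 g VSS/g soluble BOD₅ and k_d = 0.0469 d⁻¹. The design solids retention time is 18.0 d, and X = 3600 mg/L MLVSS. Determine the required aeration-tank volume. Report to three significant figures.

From the SRT design equation V = Y Q (S₀−S) θ_c / [X (1 + k_d θ_c)] = 0.530 × 10.8 × (700 − 12.9) × 18.0 / [3600 × (1 + 0.0469 × 18.0)] = 7.08×10^4 / 6639 = 10.66 m³.

V ≈ 10.7 m³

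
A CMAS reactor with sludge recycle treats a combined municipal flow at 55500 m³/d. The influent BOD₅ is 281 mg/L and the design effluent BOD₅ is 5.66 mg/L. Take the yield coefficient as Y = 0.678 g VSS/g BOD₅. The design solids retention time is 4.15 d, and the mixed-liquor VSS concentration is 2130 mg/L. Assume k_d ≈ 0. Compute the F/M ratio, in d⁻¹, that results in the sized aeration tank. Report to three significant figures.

F/M ≈ 0.363 d⁻¹

V·X = Y·Q·ΔS·θ_c gives V = 0.678 × 55500 × (281 − 5.66) × 4.15 / 2130 = 20186 m³.
F/M = Q·S₀ / (V·X) = 55500 × 281 / (20186 × 2130) = 0.3627 g BOD₅·(g VSS·d)⁻¹.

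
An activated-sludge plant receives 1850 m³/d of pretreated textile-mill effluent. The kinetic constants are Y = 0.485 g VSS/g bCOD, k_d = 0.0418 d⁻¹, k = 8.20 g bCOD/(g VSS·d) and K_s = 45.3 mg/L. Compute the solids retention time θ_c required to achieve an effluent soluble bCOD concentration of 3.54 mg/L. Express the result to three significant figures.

θ_c ≈ 4.06 d

At the target effluent, Y k S/(K_s+S) = 0.485×8.20×3.54/48.84 = 0.2883 d⁻¹.
θ_c = 1/(μ − k_d) = 1/(0.2883 − 0.0418) = 1/0.2465 = 4.057 d.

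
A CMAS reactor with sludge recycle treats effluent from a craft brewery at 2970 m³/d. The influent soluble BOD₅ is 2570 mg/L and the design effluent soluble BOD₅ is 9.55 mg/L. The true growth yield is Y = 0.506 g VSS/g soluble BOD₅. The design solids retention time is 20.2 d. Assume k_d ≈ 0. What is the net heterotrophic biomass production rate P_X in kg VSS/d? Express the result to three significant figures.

P_X ≈ 3850 kg VSS/d

No decay correction is needed, so Y_obs = Y = 0.506.
Mass of soluble BOD₅ removed per day: Q(S₀ − S) = 2970 × 2560 g/m³ = 7605 kg/d.
P_X = Y_obs · Q(S₀ − S) = 0.5060 × 7605 = 3848 kg VSS/d.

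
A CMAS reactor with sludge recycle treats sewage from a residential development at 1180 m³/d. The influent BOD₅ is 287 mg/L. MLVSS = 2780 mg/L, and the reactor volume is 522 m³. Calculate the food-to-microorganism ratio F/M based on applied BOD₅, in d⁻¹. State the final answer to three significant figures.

F/M = applied load / biomass = Q·S₀/(V·X) = 1180 × 287 / (522.0 × 2780) = 0.2334 d⁻¹.

F/M ≈ 0.233 d⁻¹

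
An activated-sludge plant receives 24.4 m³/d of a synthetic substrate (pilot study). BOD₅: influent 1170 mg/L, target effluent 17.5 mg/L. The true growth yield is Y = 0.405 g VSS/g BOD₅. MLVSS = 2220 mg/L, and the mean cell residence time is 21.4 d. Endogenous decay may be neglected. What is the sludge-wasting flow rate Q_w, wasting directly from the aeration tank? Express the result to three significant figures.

Q_w ≈ 5.13 m³/d

With k_d = 0 the design equation reduces to V = Y Q (S₀−S) θ_c / X = 0.405 × 24.4 × (1170 − 17.5) × 21.4 / 2220 = 109.8 m³.
Wasting from the aeration tank: Q_w = V / θ_c = 109.8 / 21.4 = 5.130 m³/d.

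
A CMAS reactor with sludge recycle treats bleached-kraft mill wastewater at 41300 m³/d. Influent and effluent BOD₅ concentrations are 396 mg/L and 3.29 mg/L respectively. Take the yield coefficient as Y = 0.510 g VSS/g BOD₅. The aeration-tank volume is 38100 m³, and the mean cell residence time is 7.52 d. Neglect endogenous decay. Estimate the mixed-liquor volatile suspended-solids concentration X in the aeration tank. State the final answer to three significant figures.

X = Y·Q·ΔS·θ_c / V = 0.510 × 41300 × (396 − 3.29) × 7.52 / 38100 = 1633 mg/L.

X ≈ 1630 mg/L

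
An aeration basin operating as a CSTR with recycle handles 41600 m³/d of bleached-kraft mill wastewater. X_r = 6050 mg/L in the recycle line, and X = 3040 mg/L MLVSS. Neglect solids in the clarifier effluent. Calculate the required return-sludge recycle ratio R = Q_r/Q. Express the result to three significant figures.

Solids balance on the clarifier gives (1+R)X = R·X_r, so R = X/(X_r − X) = 3040 / (6050 − 3040) = 1.010.

R ≈ 1.01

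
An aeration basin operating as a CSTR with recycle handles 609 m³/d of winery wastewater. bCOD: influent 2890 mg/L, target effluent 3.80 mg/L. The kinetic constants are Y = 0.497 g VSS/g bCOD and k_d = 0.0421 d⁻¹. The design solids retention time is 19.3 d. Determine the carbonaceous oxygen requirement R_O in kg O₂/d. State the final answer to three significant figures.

R_O ≈ 1070 kg O₂/d

Y_obs = Y / (1 + k_d θ_c) = 0.497 / (1 + 0.0421 × 19.3) = 0.497 / 1.813 = 0.2742.
ΔS = 2890 − 3.80 = 2886 mg/L, so the substrate removal rate is 609 × 2886/1000 = 1758 kg bCOD/d.
P_X = Y_obs·Q·(S₀ − S) = 0.2742 × 1758 = 482.0 kg VSS/d.
Carbonaceous O₂ demand = substrate oxidised − cell-mass equivalent = 1758 − 1.42 × 482.0 = 1073 kg O₂/d.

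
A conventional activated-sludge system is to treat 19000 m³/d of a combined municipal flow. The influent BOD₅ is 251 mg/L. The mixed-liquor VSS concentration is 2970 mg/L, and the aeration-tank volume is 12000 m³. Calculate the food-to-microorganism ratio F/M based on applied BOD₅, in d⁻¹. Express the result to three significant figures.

F/M ≈ 0.134 d⁻¹

Food-to-microorganism ratio F/M = Q S₀ / (V X) = 19000 × 251 / (12000 × 2970) = 0.1338 d⁻¹.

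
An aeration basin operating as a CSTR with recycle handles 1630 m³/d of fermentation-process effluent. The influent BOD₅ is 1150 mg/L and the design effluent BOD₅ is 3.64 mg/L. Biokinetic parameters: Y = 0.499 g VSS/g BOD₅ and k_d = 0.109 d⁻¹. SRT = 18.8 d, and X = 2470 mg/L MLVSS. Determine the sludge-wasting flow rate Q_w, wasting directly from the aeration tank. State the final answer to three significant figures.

From the SRT design equation V = Y Q (S₀−S) θ_c / [X (1 + k_d θ_c)] = 0.499 × 1630 × (1150 − 3.64) × 18.8 / [2470 × (1 + 0.109 × 18.8)] = 1.75×10^7 / 7532 = 2327 m³.
For wasting at MLVSS concentration, Q_w = V/θ_c = 2327/18.8 = 123.8 m³/d.

Q_w ≈ 124 m³/d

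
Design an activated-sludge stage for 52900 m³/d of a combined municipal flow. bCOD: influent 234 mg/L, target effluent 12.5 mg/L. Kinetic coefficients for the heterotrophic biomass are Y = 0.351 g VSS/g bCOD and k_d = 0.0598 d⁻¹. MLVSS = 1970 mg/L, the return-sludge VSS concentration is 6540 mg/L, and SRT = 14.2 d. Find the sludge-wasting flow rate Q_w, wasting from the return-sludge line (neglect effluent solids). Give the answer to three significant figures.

Rearranging the biomass balance for a CMAS with decay, V = Y·Q·ΔS·θ_c / [X·(1+k_d θ_c)] = 0.351 × 52900 × (234 − 12.5) × 14.2 / [1970 × (1 + 0.0598 × 14.2)] = 5.84×10^7 / 3643 = 16032 m³.
Q_w = (V·X)/(θ_c X_r) = 16032 × 1970 / (14.2 × 6540) = 340.1 m³/d.

Q_w ≈ 340 m³/d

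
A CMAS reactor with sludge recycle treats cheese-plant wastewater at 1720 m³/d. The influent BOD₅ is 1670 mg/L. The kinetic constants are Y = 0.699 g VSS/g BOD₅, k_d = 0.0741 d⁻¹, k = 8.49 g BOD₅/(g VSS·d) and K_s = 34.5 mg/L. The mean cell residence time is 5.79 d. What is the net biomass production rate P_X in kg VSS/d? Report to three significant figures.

P_X ≈ 1400 kg VSS/d

Effluent substrate depends only on kinetics and SRT: S = K_s(1 + k_d θ_c) / [θ_c(Yk − k_d) − 1] = 34.5 × (1 + 0.0741 × 5.79) / [5.79 × (0.699 × 8.49 − 0.0741) − 1] = 49.30 / 32.93 = 1.497 mg/L.
Y_obs = Y / (1 + k_d θ_c) = 0.699 / (1 + 0.0741 × 5.79) = 0.699 / 1.429 = 0.4891.
Q·(S₀ − S) = 1720 × (1670 − 1.50) × 10⁻³ = 2870 kg/d removed.
Biomass produced: P_X = Y_obs·Q·ΔS = 0.4891 × 2870 ≈ 1404 kg VSS/d.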